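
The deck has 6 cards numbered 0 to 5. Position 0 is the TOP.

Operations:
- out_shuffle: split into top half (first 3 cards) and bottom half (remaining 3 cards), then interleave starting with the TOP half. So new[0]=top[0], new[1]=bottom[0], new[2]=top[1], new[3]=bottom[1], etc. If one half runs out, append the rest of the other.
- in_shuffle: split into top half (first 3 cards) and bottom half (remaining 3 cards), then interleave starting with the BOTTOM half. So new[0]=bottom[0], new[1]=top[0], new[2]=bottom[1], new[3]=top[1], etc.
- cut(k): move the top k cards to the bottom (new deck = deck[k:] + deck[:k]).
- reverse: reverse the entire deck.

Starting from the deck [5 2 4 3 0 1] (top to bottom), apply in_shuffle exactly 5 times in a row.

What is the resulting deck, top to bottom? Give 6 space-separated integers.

After op 1 (in_shuffle): [3 5 0 2 1 4]
After op 2 (in_shuffle): [2 3 1 5 4 0]
After op 3 (in_shuffle): [5 2 4 3 0 1]
After op 4 (in_shuffle): [3 5 0 2 1 4]
After op 5 (in_shuffle): [2 3 1 5 4 0]

Answer: 2 3 1 5 4 0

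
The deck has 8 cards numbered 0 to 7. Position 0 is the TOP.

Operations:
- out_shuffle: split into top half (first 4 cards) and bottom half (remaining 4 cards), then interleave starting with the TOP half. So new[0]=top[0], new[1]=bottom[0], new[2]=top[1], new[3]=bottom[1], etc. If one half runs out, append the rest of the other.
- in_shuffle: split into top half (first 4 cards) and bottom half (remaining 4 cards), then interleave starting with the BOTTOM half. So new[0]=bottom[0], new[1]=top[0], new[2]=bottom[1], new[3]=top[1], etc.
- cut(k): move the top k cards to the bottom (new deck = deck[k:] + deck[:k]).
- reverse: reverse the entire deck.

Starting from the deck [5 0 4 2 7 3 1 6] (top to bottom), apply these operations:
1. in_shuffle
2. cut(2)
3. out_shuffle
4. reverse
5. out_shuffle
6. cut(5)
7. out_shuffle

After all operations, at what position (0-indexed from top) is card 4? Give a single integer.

After op 1 (in_shuffle): [7 5 3 0 1 4 6 2]
After op 2 (cut(2)): [3 0 1 4 6 2 7 5]
After op 3 (out_shuffle): [3 6 0 2 1 7 4 5]
After op 4 (reverse): [5 4 7 1 2 0 6 3]
After op 5 (out_shuffle): [5 2 4 0 7 6 1 3]
After op 6 (cut(5)): [6 1 3 5 2 4 0 7]
After op 7 (out_shuffle): [6 2 1 4 3 0 5 7]
Card 4 is at position 3.

Answer: 3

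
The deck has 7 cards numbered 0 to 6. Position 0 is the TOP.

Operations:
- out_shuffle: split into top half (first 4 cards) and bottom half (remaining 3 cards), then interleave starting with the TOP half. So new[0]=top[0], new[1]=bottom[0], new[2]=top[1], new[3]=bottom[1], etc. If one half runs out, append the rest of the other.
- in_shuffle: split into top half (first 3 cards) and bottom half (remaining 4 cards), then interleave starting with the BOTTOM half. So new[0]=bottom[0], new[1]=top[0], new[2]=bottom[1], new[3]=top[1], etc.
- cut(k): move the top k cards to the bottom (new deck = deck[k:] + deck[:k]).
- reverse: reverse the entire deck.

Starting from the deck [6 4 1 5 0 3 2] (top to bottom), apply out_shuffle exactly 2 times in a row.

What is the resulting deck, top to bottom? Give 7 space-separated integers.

Answer: 6 1 0 2 4 5 3

Derivation:
After op 1 (out_shuffle): [6 0 4 3 1 2 5]
After op 2 (out_shuffle): [6 1 0 2 4 5 3]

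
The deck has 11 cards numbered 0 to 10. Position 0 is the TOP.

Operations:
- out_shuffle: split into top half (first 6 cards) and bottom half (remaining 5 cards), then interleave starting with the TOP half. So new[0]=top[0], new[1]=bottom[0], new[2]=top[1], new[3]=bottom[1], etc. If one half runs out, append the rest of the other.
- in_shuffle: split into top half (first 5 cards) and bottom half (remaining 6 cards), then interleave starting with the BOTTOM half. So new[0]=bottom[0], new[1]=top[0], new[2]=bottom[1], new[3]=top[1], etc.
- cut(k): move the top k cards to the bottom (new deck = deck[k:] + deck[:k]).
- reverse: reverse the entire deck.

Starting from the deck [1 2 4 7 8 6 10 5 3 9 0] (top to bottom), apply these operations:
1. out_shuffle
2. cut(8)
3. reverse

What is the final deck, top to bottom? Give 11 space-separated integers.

Answer: 9 7 3 4 5 2 10 1 6 0 8

Derivation:
After op 1 (out_shuffle): [1 10 2 5 4 3 7 9 8 0 6]
After op 2 (cut(8)): [8 0 6 1 10 2 5 4 3 7 9]
After op 3 (reverse): [9 7 3 4 5 2 10 1 6 0 8]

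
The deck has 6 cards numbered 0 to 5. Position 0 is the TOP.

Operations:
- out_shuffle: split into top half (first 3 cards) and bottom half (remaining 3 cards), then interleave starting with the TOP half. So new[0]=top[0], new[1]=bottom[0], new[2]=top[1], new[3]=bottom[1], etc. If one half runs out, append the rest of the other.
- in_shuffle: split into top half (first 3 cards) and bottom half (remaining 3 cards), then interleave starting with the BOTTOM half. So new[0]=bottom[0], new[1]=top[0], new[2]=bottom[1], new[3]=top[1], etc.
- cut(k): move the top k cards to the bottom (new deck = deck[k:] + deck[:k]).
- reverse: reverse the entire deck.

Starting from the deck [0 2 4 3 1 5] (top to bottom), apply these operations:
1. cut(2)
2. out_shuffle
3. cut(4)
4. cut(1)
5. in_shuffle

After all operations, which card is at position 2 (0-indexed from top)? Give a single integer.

After op 1 (cut(2)): [4 3 1 5 0 2]
After op 2 (out_shuffle): [4 5 3 0 1 2]
After op 3 (cut(4)): [1 2 4 5 3 0]
After op 4 (cut(1)): [2 4 5 3 0 1]
After op 5 (in_shuffle): [3 2 0 4 1 5]
Position 2: card 0.

Answer: 0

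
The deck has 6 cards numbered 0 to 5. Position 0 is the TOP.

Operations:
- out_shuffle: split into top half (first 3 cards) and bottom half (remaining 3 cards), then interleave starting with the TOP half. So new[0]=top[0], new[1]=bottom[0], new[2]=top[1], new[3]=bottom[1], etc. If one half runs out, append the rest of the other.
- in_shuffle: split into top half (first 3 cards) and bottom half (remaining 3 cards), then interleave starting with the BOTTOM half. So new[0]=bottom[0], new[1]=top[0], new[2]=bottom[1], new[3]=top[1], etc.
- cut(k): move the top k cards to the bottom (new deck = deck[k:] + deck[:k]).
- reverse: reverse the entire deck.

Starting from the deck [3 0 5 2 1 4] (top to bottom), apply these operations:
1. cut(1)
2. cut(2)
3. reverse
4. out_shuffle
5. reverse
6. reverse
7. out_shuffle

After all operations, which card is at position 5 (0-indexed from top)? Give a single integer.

Answer: 2

Derivation:
After op 1 (cut(1)): [0 5 2 1 4 3]
After op 2 (cut(2)): [2 1 4 3 0 5]
After op 3 (reverse): [5 0 3 4 1 2]
After op 4 (out_shuffle): [5 4 0 1 3 2]
After op 5 (reverse): [2 3 1 0 4 5]
After op 6 (reverse): [5 4 0 1 3 2]
After op 7 (out_shuffle): [5 1 4 3 0 2]
Position 5: card 2.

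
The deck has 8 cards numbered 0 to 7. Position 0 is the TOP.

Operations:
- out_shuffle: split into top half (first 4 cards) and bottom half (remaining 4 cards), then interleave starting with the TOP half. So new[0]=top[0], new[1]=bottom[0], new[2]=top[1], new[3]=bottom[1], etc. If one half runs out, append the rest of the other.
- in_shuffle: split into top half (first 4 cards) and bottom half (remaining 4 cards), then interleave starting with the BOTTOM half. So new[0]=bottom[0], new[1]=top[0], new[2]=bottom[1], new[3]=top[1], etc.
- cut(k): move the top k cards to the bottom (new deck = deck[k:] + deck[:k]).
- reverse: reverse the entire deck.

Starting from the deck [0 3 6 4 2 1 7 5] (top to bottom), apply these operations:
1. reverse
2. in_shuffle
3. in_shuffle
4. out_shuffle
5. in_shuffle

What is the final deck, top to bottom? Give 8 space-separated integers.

After op 1 (reverse): [5 7 1 2 4 6 3 0]
After op 2 (in_shuffle): [4 5 6 7 3 1 0 2]
After op 3 (in_shuffle): [3 4 1 5 0 6 2 7]
After op 4 (out_shuffle): [3 0 4 6 1 2 5 7]
After op 5 (in_shuffle): [1 3 2 0 5 4 7 6]

Answer: 1 3 2 0 5 4 7 6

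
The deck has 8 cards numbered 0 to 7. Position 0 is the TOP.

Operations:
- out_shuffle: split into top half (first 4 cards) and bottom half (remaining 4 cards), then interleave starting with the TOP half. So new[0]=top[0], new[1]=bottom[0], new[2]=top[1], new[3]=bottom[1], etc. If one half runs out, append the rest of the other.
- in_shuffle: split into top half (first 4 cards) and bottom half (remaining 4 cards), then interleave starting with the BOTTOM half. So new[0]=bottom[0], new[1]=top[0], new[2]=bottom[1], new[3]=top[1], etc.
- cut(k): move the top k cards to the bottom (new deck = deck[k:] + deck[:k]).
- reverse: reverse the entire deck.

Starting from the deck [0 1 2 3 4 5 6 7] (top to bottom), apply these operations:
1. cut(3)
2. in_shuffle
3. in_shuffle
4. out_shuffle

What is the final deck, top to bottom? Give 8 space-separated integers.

After op 1 (cut(3)): [3 4 5 6 7 0 1 2]
After op 2 (in_shuffle): [7 3 0 4 1 5 2 6]
After op 3 (in_shuffle): [1 7 5 3 2 0 6 4]
After op 4 (out_shuffle): [1 2 7 0 5 6 3 4]

Answer: 1 2 7 0 5 6 3 4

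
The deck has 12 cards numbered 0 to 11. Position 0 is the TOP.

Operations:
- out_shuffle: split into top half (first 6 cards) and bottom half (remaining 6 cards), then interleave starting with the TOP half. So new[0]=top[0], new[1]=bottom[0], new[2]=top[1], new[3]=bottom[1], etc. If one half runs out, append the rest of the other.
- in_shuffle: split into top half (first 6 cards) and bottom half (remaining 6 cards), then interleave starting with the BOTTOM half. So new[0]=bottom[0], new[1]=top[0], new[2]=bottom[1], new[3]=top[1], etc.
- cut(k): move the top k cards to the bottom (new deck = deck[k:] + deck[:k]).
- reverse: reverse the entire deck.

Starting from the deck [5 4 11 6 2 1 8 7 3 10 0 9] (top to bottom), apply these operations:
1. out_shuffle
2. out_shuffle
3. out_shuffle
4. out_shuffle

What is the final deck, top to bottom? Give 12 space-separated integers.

Answer: 5 10 7 1 6 4 0 3 8 2 11 9

Derivation:
After op 1 (out_shuffle): [5 8 4 7 11 3 6 10 2 0 1 9]
After op 2 (out_shuffle): [5 6 8 10 4 2 7 0 11 1 3 9]
After op 3 (out_shuffle): [5 7 6 0 8 11 10 1 4 3 2 9]
After op 4 (out_shuffle): [5 10 7 1 6 4 0 3 8 2 11 9]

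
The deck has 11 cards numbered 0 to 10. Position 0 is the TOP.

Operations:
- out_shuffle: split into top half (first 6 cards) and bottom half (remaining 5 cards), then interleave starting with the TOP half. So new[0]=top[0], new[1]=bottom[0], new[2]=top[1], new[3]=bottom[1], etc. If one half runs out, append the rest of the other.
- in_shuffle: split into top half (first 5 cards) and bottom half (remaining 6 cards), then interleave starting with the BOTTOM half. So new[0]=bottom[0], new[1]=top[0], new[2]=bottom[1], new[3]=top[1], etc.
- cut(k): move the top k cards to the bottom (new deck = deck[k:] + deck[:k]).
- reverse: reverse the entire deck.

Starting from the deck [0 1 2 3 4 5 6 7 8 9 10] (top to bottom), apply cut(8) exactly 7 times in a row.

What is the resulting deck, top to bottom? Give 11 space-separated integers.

Answer: 1 2 3 4 5 6 7 8 9 10 0

Derivation:
After op 1 (cut(8)): [8 9 10 0 1 2 3 4 5 6 7]
After op 2 (cut(8)): [5 6 7 8 9 10 0 1 2 3 4]
After op 3 (cut(8)): [2 3 4 5 6 7 8 9 10 0 1]
After op 4 (cut(8)): [10 0 1 2 3 4 5 6 7 8 9]
After op 5 (cut(8)): [7 8 9 10 0 1 2 3 4 5 6]
After op 6 (cut(8)): [4 5 6 7 8 9 10 0 1 2 3]
After op 7 (cut(8)): [1 2 3 4 5 6 7 8 9 10 0]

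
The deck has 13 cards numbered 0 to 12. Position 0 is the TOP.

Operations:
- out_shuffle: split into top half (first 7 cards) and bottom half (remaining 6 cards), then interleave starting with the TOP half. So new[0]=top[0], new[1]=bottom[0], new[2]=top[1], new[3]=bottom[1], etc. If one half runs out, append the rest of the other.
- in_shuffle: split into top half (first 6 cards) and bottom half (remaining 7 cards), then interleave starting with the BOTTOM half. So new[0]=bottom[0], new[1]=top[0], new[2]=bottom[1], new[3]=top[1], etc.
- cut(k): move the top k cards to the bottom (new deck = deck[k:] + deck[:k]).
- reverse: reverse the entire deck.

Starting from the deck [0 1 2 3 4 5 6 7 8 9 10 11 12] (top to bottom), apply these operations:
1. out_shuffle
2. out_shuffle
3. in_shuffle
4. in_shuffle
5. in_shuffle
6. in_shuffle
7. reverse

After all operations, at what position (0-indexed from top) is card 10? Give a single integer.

After op 1 (out_shuffle): [0 7 1 8 2 9 3 10 4 11 5 12 6]
After op 2 (out_shuffle): [0 10 7 4 1 11 8 5 2 12 9 6 3]
After op 3 (in_shuffle): [8 0 5 10 2 7 12 4 9 1 6 11 3]
After op 4 (in_shuffle): [12 8 4 0 9 5 1 10 6 2 11 7 3]
After op 5 (in_shuffle): [1 12 10 8 6 4 2 0 11 9 7 5 3]
After op 6 (in_shuffle): [2 1 0 12 11 10 9 8 7 6 5 4 3]
After op 7 (reverse): [3 4 5 6 7 8 9 10 11 12 0 1 2]
Card 10 is at position 7.

Answer: 7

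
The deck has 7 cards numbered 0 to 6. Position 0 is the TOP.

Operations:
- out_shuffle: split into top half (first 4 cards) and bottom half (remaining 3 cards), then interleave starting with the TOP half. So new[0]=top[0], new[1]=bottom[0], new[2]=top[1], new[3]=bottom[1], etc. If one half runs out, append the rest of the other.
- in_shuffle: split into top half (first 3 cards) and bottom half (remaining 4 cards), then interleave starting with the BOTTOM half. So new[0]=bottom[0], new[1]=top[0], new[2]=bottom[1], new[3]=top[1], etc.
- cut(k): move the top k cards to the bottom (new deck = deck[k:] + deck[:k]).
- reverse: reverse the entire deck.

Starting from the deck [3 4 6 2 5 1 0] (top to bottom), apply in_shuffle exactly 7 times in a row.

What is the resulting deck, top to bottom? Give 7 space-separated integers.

After op 1 (in_shuffle): [2 3 5 4 1 6 0]
After op 2 (in_shuffle): [4 2 1 3 6 5 0]
After op 3 (in_shuffle): [3 4 6 2 5 1 0]
After op 4 (in_shuffle): [2 3 5 4 1 6 0]
After op 5 (in_shuffle): [4 2 1 3 6 5 0]
After op 6 (in_shuffle): [3 4 6 2 5 1 0]
After op 7 (in_shuffle): [2 3 5 4 1 6 0]

Answer: 2 3 5 4 1 6 0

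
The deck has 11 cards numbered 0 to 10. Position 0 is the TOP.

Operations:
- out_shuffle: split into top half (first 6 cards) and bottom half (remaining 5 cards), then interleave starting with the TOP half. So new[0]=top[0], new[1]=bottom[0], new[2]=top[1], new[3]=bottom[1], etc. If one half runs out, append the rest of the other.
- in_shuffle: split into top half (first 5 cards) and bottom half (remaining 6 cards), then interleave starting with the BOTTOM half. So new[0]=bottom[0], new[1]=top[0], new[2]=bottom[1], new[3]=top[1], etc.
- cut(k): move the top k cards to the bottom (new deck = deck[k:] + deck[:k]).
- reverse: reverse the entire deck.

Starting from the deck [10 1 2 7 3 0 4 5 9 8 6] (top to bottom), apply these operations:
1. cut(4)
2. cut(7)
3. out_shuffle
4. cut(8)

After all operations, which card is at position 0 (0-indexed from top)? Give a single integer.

After op 1 (cut(4)): [3 0 4 5 9 8 6 10 1 2 7]
After op 2 (cut(7)): [10 1 2 7 3 0 4 5 9 8 6]
After op 3 (out_shuffle): [10 4 1 5 2 9 7 8 3 6 0]
After op 4 (cut(8)): [3 6 0 10 4 1 5 2 9 7 8]
Position 0: card 3.

Answer: 3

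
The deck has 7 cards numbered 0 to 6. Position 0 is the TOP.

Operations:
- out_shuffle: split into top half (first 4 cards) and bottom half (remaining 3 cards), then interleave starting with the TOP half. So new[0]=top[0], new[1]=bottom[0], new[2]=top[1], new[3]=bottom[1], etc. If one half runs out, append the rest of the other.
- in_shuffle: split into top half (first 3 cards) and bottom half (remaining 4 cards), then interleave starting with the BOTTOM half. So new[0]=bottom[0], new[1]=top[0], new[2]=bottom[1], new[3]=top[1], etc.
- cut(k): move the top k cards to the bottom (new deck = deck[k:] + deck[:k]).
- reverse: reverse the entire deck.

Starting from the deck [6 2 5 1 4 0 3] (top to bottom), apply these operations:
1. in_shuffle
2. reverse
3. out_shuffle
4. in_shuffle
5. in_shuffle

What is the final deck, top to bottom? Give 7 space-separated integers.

Answer: 4 6 1 3 5 0 2

Derivation:
After op 1 (in_shuffle): [1 6 4 2 0 5 3]
After op 2 (reverse): [3 5 0 2 4 6 1]
After op 3 (out_shuffle): [3 4 5 6 0 1 2]
After op 4 (in_shuffle): [6 3 0 4 1 5 2]
After op 5 (in_shuffle): [4 6 1 3 5 0 2]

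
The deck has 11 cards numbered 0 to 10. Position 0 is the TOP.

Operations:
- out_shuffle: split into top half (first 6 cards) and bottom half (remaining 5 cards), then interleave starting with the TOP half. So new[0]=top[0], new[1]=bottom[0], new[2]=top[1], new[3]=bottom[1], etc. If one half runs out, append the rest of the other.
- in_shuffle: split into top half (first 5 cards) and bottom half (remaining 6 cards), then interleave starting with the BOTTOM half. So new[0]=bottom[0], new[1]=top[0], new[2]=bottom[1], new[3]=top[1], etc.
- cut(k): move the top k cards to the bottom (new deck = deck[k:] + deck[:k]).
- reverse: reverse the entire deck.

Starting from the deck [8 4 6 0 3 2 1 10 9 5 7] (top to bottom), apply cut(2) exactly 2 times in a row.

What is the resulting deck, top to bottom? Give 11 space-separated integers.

After op 1 (cut(2)): [6 0 3 2 1 10 9 5 7 8 4]
After op 2 (cut(2)): [3 2 1 10 9 5 7 8 4 6 0]

Answer: 3 2 1 10 9 5 7 8 4 6 0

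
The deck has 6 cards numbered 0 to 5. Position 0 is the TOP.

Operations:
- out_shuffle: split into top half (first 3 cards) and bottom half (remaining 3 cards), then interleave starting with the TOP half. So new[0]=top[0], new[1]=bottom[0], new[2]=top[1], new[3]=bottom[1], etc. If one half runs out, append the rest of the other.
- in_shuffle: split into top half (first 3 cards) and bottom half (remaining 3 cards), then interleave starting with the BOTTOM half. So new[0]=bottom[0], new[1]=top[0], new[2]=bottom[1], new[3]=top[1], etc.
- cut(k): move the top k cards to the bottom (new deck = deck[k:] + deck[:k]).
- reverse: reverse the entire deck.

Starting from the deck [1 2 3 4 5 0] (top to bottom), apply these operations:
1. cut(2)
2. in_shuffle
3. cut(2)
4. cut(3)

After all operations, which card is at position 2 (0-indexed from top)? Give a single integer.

Answer: 3

Derivation:
After op 1 (cut(2)): [3 4 5 0 1 2]
After op 2 (in_shuffle): [0 3 1 4 2 5]
After op 3 (cut(2)): [1 4 2 5 0 3]
After op 4 (cut(3)): [5 0 3 1 4 2]
Position 2: card 3.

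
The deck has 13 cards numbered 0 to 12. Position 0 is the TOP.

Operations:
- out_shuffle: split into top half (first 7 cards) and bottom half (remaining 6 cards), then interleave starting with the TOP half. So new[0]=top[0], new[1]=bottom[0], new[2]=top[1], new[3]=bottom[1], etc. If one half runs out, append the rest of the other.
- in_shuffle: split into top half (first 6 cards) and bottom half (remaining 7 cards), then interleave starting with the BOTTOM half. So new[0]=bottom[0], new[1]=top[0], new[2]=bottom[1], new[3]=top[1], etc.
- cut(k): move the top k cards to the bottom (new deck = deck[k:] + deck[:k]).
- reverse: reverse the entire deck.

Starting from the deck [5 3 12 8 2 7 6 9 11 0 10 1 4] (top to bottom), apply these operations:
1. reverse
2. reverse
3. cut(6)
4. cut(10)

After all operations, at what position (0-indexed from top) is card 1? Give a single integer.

Answer: 8

Derivation:
After op 1 (reverse): [4 1 10 0 11 9 6 7 2 8 12 3 5]
After op 2 (reverse): [5 3 12 8 2 7 6 9 11 0 10 1 4]
After op 3 (cut(6)): [6 9 11 0 10 1 4 5 3 12 8 2 7]
After op 4 (cut(10)): [8 2 7 6 9 11 0 10 1 4 5 3 12]
Card 1 is at position 8.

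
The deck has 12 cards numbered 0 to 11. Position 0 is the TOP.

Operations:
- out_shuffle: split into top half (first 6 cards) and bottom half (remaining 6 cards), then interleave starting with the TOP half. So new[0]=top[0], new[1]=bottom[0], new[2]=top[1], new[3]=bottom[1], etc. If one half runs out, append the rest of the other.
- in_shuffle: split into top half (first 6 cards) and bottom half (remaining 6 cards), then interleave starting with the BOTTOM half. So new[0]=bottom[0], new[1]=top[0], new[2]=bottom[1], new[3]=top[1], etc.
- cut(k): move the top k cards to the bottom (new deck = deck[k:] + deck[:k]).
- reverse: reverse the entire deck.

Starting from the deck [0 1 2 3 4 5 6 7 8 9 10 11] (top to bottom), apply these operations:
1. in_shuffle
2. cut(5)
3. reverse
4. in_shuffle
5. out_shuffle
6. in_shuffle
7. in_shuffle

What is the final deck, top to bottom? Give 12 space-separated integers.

After op 1 (in_shuffle): [6 0 7 1 8 2 9 3 10 4 11 5]
After op 2 (cut(5)): [2 9 3 10 4 11 5 6 0 7 1 8]
After op 3 (reverse): [8 1 7 0 6 5 11 4 10 3 9 2]
After op 4 (in_shuffle): [11 8 4 1 10 7 3 0 9 6 2 5]
After op 5 (out_shuffle): [11 3 8 0 4 9 1 6 10 2 7 5]
After op 6 (in_shuffle): [1 11 6 3 10 8 2 0 7 4 5 9]
After op 7 (in_shuffle): [2 1 0 11 7 6 4 3 5 10 9 8]

Answer: 2 1 0 11 7 6 4 3 5 10 9 8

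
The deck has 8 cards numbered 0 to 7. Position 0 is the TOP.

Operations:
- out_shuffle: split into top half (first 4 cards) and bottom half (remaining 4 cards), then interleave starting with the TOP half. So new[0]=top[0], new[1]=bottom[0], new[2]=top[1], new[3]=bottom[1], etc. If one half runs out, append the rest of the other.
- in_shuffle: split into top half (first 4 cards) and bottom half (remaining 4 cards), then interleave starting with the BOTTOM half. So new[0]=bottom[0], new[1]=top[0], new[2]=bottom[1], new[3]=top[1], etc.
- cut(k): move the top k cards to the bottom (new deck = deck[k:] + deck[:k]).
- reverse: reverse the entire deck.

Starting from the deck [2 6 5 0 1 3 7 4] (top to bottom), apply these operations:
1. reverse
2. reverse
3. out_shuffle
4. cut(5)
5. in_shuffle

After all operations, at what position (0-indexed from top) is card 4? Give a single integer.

After op 1 (reverse): [4 7 3 1 0 5 6 2]
After op 2 (reverse): [2 6 5 0 1 3 7 4]
After op 3 (out_shuffle): [2 1 6 3 5 7 0 4]
After op 4 (cut(5)): [7 0 4 2 1 6 3 5]
After op 5 (in_shuffle): [1 7 6 0 3 4 5 2]
Card 4 is at position 5.

Answer: 5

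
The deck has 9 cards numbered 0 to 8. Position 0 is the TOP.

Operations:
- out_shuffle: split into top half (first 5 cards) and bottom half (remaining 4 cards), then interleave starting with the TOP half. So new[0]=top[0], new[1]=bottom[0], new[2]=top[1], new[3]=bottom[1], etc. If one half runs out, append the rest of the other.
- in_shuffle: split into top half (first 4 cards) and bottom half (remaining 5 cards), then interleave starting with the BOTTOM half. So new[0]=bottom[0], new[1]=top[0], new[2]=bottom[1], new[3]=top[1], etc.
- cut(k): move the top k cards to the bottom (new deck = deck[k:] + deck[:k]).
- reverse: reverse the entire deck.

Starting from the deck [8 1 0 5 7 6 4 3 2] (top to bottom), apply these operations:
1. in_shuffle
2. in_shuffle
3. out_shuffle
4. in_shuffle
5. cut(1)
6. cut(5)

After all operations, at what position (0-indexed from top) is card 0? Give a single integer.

Answer: 3

Derivation:
After op 1 (in_shuffle): [7 8 6 1 4 0 3 5 2]
After op 2 (in_shuffle): [4 7 0 8 3 6 5 1 2]
After op 3 (out_shuffle): [4 6 7 5 0 1 8 2 3]
After op 4 (in_shuffle): [0 4 1 6 8 7 2 5 3]
After op 5 (cut(1)): [4 1 6 8 7 2 5 3 0]
After op 6 (cut(5)): [2 5 3 0 4 1 6 8 7]
Card 0 is at position 3.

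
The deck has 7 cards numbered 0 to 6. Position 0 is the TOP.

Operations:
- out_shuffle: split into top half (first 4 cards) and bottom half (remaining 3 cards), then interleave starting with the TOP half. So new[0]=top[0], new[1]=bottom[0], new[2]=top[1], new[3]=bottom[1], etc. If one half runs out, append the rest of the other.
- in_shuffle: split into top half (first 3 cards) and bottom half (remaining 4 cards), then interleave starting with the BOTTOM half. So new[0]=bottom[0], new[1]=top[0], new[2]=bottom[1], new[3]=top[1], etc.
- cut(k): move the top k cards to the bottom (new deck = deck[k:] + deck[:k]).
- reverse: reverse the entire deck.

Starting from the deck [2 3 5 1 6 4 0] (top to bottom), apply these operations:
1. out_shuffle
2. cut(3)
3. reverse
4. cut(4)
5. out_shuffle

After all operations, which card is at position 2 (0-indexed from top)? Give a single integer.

After op 1 (out_shuffle): [2 6 3 4 5 0 1]
After op 2 (cut(3)): [4 5 0 1 2 6 3]
After op 3 (reverse): [3 6 2 1 0 5 4]
After op 4 (cut(4)): [0 5 4 3 6 2 1]
After op 5 (out_shuffle): [0 6 5 2 4 1 3]
Position 2: card 5.

Answer: 5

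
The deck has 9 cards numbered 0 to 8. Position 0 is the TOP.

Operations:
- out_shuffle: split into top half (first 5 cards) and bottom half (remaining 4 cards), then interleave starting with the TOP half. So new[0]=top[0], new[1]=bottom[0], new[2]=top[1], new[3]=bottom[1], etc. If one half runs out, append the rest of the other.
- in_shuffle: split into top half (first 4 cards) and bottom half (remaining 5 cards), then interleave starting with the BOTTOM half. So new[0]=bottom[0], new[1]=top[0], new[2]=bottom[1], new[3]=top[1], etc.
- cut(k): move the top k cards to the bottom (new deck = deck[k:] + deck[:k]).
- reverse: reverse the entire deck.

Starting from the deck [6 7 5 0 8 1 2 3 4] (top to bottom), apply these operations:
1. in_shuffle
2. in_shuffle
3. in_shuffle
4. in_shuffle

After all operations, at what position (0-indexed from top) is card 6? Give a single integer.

After op 1 (in_shuffle): [8 6 1 7 2 5 3 0 4]
After op 2 (in_shuffle): [2 8 5 6 3 1 0 7 4]
After op 3 (in_shuffle): [3 2 1 8 0 5 7 6 4]
After op 4 (in_shuffle): [0 3 5 2 7 1 6 8 4]
Card 6 is at position 6.

Answer: 6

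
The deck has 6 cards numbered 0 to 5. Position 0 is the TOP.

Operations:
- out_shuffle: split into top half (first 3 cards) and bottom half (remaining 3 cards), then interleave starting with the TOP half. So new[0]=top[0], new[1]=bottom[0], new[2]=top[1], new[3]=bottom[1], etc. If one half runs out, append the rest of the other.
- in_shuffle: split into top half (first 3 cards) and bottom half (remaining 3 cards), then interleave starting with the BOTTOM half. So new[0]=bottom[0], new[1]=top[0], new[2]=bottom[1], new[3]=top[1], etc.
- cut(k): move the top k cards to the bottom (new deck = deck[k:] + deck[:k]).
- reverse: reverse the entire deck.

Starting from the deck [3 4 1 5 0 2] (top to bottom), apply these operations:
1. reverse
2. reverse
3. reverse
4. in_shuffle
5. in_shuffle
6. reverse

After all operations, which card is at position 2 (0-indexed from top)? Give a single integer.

Answer: 2

Derivation:
After op 1 (reverse): [2 0 5 1 4 3]
After op 2 (reverse): [3 4 1 5 0 2]
After op 3 (reverse): [2 0 5 1 4 3]
After op 4 (in_shuffle): [1 2 4 0 3 5]
After op 5 (in_shuffle): [0 1 3 2 5 4]
After op 6 (reverse): [4 5 2 3 1 0]
Position 2: card 2.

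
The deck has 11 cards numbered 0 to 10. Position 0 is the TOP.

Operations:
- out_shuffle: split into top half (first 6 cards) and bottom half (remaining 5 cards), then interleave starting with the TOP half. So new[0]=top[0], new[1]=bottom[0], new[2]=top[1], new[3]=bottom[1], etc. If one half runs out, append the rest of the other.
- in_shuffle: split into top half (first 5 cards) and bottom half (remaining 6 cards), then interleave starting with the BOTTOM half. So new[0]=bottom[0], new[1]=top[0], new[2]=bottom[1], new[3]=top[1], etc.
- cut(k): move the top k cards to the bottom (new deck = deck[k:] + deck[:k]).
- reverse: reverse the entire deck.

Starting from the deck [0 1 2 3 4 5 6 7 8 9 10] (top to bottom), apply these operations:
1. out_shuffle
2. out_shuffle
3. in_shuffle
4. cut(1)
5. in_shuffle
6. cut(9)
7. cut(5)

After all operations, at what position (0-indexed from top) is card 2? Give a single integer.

Answer: 8

Derivation:
After op 1 (out_shuffle): [0 6 1 7 2 8 3 9 4 10 5]
After op 2 (out_shuffle): [0 3 6 9 1 4 7 10 2 5 8]
After op 3 (in_shuffle): [4 0 7 3 10 6 2 9 5 1 8]
After op 4 (cut(1)): [0 7 3 10 6 2 9 5 1 8 4]
After op 5 (in_shuffle): [2 0 9 7 5 3 1 10 8 6 4]
After op 6 (cut(9)): [6 4 2 0 9 7 5 3 1 10 8]
After op 7 (cut(5)): [7 5 3 1 10 8 6 4 2 0 9]
Card 2 is at position 8.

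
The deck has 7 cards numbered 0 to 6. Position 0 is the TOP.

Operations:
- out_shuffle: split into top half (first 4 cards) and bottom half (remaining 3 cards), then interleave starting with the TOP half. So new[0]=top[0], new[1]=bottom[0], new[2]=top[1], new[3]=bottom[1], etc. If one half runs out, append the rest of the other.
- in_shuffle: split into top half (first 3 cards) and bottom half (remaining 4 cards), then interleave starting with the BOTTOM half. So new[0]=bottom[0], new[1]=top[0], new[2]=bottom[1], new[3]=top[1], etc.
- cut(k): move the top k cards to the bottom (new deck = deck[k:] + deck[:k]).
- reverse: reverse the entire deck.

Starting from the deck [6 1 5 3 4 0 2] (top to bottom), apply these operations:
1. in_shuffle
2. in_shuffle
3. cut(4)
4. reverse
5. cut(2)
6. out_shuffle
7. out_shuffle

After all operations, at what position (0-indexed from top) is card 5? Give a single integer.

After op 1 (in_shuffle): [3 6 4 1 0 5 2]
After op 2 (in_shuffle): [1 3 0 6 5 4 2]
After op 3 (cut(4)): [5 4 2 1 3 0 6]
After op 4 (reverse): [6 0 3 1 2 4 5]
After op 5 (cut(2)): [3 1 2 4 5 6 0]
After op 6 (out_shuffle): [3 5 1 6 2 0 4]
After op 7 (out_shuffle): [3 2 5 0 1 4 6]
Card 5 is at position 2.

Answer: 2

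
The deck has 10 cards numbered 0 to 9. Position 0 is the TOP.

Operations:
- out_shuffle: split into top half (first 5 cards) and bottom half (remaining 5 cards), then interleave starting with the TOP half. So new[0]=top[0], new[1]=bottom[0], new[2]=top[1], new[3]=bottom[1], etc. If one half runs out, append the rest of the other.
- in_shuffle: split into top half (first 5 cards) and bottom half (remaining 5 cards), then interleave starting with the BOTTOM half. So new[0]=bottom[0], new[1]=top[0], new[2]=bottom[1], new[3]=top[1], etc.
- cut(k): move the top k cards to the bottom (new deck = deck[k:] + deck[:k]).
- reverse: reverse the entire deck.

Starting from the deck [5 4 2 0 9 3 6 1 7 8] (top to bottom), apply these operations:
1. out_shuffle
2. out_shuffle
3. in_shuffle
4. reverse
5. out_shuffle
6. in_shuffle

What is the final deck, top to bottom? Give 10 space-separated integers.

After op 1 (out_shuffle): [5 3 4 6 2 1 0 7 9 8]
After op 2 (out_shuffle): [5 1 3 0 4 7 6 9 2 8]
After op 3 (in_shuffle): [7 5 6 1 9 3 2 0 8 4]
After op 4 (reverse): [4 8 0 2 3 9 1 6 5 7]
After op 5 (out_shuffle): [4 9 8 1 0 6 2 5 3 7]
After op 6 (in_shuffle): [6 4 2 9 5 8 3 1 7 0]

Answer: 6 4 2 9 5 8 3 1 7 0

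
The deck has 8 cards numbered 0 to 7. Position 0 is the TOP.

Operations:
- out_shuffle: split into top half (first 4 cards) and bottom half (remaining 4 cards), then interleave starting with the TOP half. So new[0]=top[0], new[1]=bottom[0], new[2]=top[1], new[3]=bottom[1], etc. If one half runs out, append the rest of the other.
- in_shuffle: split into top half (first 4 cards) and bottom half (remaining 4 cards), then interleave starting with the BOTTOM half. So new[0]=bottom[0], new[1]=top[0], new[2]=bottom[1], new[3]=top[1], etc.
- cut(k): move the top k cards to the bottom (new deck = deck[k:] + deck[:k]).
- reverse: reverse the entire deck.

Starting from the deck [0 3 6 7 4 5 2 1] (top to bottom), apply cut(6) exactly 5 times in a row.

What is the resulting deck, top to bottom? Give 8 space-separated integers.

After op 1 (cut(6)): [2 1 0 3 6 7 4 5]
After op 2 (cut(6)): [4 5 2 1 0 3 6 7]
After op 3 (cut(6)): [6 7 4 5 2 1 0 3]
After op 4 (cut(6)): [0 3 6 7 4 5 2 1]
After op 5 (cut(6)): [2 1 0 3 6 7 4 5]

Answer: 2 1 0 3 6 7 4 5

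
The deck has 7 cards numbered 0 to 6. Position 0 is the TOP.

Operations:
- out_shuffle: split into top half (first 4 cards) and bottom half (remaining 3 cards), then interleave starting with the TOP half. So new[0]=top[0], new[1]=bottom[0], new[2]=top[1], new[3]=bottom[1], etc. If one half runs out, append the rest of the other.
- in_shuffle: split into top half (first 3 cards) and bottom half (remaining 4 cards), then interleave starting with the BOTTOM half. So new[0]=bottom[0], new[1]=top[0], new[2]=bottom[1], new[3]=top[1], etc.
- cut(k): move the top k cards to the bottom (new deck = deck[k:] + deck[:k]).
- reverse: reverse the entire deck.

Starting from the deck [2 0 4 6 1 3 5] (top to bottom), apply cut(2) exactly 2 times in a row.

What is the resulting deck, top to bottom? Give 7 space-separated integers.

Answer: 1 3 5 2 0 4 6

Derivation:
After op 1 (cut(2)): [4 6 1 3 5 2 0]
After op 2 (cut(2)): [1 3 5 2 0 4 6]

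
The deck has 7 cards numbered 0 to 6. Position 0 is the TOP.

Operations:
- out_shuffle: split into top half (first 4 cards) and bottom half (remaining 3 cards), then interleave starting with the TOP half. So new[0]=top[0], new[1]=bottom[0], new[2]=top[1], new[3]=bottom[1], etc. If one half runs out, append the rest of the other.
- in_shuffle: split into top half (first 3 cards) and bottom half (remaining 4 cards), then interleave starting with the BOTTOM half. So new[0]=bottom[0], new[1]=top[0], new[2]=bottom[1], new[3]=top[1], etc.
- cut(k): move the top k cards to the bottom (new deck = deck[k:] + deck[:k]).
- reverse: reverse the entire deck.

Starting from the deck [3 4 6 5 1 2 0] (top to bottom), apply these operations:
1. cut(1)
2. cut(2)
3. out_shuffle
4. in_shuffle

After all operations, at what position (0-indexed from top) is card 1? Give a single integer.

Answer: 5

Derivation:
After op 1 (cut(1)): [4 6 5 1 2 0 3]
After op 2 (cut(2)): [5 1 2 0 3 4 6]
After op 3 (out_shuffle): [5 3 1 4 2 6 0]
After op 4 (in_shuffle): [4 5 2 3 6 1 0]
Card 1 is at position 5.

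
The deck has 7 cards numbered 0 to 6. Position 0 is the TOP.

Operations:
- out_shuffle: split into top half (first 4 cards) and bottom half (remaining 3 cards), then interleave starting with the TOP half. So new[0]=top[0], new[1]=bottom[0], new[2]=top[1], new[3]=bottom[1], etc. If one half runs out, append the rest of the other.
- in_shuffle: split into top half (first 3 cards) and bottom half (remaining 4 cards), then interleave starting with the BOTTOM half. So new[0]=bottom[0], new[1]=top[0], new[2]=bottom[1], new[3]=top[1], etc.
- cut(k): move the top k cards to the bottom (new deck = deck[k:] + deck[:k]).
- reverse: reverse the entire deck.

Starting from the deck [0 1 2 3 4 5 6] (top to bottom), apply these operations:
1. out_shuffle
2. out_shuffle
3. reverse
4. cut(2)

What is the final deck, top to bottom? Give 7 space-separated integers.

Answer: 1 6 4 2 0 5 3

Derivation:
After op 1 (out_shuffle): [0 4 1 5 2 6 3]
After op 2 (out_shuffle): [0 2 4 6 1 3 5]
After op 3 (reverse): [5 3 1 6 4 2 0]
After op 4 (cut(2)): [1 6 4 2 0 5 3]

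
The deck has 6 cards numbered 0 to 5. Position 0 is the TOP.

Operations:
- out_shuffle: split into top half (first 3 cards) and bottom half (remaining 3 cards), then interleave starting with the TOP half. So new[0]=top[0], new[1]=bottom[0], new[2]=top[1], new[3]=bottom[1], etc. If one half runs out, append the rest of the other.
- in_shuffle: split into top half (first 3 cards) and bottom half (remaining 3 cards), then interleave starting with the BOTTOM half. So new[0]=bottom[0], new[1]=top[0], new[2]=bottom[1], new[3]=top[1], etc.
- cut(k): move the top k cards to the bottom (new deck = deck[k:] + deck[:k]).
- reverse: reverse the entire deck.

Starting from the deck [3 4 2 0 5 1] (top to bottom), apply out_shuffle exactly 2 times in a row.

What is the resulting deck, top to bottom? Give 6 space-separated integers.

Answer: 3 5 0 2 4 1

Derivation:
After op 1 (out_shuffle): [3 0 4 5 2 1]
After op 2 (out_shuffle): [3 5 0 2 4 1]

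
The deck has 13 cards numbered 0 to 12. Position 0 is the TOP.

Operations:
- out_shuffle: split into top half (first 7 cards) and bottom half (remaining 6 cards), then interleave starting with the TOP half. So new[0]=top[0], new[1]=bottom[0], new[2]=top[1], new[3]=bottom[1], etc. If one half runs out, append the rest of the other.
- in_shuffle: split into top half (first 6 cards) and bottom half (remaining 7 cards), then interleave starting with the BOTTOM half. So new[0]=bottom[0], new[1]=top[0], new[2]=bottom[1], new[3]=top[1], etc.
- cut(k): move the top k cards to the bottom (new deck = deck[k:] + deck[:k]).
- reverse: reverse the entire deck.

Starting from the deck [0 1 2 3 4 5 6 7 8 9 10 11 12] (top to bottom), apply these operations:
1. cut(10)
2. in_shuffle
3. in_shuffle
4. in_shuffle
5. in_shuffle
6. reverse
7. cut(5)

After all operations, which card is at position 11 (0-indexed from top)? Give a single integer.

After op 1 (cut(10)): [10 11 12 0 1 2 3 4 5 6 7 8 9]
After op 2 (in_shuffle): [3 10 4 11 5 12 6 0 7 1 8 2 9]
After op 3 (in_shuffle): [6 3 0 10 7 4 1 11 8 5 2 12 9]
After op 4 (in_shuffle): [1 6 11 3 8 0 5 10 2 7 12 4 9]
After op 5 (in_shuffle): [5 1 10 6 2 11 7 3 12 8 4 0 9]
After op 6 (reverse): [9 0 4 8 12 3 7 11 2 6 10 1 5]
After op 7 (cut(5)): [3 7 11 2 6 10 1 5 9 0 4 8 12]
Position 11: card 8.

Answer: 8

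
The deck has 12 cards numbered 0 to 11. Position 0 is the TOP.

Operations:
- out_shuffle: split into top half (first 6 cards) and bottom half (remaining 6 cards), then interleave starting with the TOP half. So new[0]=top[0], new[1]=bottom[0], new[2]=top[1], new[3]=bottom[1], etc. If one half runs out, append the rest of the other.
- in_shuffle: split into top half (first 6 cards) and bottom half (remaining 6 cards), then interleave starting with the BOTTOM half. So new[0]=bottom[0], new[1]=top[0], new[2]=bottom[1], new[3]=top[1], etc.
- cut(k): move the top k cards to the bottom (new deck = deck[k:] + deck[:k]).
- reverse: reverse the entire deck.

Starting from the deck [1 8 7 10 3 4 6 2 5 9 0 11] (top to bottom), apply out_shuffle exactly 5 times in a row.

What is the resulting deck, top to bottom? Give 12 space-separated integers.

After op 1 (out_shuffle): [1 6 8 2 7 5 10 9 3 0 4 11]
After op 2 (out_shuffle): [1 10 6 9 8 3 2 0 7 4 5 11]
After op 3 (out_shuffle): [1 2 10 0 6 7 9 4 8 5 3 11]
After op 4 (out_shuffle): [1 9 2 4 10 8 0 5 6 3 7 11]
After op 5 (out_shuffle): [1 0 9 5 2 6 4 3 10 7 8 11]

Answer: 1 0 9 5 2 6 4 3 10 7 8 11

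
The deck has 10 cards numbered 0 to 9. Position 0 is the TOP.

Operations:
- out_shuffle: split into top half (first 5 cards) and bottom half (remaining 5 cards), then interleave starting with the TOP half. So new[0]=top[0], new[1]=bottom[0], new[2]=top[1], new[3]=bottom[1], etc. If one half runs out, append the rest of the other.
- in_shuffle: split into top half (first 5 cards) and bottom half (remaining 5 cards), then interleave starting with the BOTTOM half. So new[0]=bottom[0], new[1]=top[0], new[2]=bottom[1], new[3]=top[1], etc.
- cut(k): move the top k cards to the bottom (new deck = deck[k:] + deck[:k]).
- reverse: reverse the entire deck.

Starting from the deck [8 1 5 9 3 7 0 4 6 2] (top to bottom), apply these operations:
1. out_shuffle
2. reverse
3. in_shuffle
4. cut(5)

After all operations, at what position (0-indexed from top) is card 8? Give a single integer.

Answer: 3

Derivation:
After op 1 (out_shuffle): [8 7 1 0 5 4 9 6 3 2]
After op 2 (reverse): [2 3 6 9 4 5 0 1 7 8]
After op 3 (in_shuffle): [5 2 0 3 1 6 7 9 8 4]
After op 4 (cut(5)): [6 7 9 8 4 5 2 0 3 1]
Card 8 is at position 3.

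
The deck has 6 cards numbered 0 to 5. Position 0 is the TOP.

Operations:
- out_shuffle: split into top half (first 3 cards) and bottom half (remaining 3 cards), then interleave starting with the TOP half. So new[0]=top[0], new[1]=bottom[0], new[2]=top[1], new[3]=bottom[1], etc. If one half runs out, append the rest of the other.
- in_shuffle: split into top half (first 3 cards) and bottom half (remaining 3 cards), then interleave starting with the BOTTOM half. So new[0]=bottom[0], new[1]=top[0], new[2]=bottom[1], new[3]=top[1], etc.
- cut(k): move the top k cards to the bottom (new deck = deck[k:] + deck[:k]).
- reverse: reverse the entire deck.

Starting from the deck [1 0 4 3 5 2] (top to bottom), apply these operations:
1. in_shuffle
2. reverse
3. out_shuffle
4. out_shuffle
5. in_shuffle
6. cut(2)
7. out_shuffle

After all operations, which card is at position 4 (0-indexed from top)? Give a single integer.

Answer: 3

Derivation:
After op 1 (in_shuffle): [3 1 5 0 2 4]
After op 2 (reverse): [4 2 0 5 1 3]
After op 3 (out_shuffle): [4 5 2 1 0 3]
After op 4 (out_shuffle): [4 1 5 0 2 3]
After op 5 (in_shuffle): [0 4 2 1 3 5]
After op 6 (cut(2)): [2 1 3 5 0 4]
After op 7 (out_shuffle): [2 5 1 0 3 4]
Position 4: card 3.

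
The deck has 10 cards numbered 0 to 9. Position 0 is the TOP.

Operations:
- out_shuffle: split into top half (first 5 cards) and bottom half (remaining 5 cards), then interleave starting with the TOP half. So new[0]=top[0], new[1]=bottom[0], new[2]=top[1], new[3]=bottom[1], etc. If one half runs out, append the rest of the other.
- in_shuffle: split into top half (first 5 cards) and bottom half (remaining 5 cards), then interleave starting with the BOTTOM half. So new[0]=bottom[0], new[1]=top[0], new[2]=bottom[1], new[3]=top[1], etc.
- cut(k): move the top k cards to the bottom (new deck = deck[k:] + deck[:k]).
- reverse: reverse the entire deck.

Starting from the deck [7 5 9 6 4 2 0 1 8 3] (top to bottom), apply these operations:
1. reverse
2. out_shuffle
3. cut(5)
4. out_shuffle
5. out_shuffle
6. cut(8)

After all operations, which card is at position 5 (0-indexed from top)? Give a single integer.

Answer: 2

Derivation:
After op 1 (reverse): [3 8 1 0 2 4 6 9 5 7]
After op 2 (out_shuffle): [3 4 8 6 1 9 0 5 2 7]
After op 3 (cut(5)): [9 0 5 2 7 3 4 8 6 1]
After op 4 (out_shuffle): [9 3 0 4 5 8 2 6 7 1]
After op 5 (out_shuffle): [9 8 3 2 0 6 4 7 5 1]
After op 6 (cut(8)): [5 1 9 8 3 2 0 6 4 7]
Position 5: card 2.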